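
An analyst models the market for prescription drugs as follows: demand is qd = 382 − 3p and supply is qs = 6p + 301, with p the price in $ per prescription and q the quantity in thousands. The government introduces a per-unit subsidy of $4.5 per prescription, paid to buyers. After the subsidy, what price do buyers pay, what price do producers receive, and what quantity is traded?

Without the subsidy, 382 − 3p = 6p + 301 gives 9p = 81, so p* = $9 and q* = 355.
With a per-unit subsidy paid to buyers, each effectively pays p − 4.5, so demand becomes qd = 382 − 3(p − 4.5).
Solving gives q = 364 with buyers paying $6 and producers receiving $10.5 (the $4.5 wedge).

Buyers pay $6; producers receive $10.5; quantity = 364.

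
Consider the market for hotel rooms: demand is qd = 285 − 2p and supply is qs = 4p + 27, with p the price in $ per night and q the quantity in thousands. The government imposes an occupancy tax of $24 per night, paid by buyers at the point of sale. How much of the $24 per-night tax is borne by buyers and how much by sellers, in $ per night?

Buyers bear $16 per night; sellers bear $8 per night.

Without the tax, 285 − 2p = 4p + 27 gives 6p = 258, so p* = $43 and q* = 199.
With the tax collected from buyers, demand (in seller-price terms) shifts: qd = 285 − 2(p + 24).
Solving gives q = 167 with buyers paying $59 and sellers receiving $35 (the $24 wedge).
Burden on buyers: $16; on sellers: $8. (They sum to $24.)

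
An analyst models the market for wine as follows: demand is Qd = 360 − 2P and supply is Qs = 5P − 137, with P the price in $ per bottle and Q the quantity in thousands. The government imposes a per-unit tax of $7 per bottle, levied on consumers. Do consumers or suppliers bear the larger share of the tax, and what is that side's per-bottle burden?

Before the tax: set 360 − 2P = 5P − 137 → P* = $71, Q* = 218.
With the tax collected from consumers, demand (in seller-price terms) shifts: Qd = 360 − 2(P + 7).
New equilibrium: consumers pay $76, suppliers receive $69, Q = 208. (Wedge: Pb − Ps = 7.)
Per-bottle burden: consumers $5, suppliers $2.
Consumers take the larger share because demand is less price-elastic here (demand slope 2 vs supply slope 5).

Consumers bear the larger share: $5 per bottle.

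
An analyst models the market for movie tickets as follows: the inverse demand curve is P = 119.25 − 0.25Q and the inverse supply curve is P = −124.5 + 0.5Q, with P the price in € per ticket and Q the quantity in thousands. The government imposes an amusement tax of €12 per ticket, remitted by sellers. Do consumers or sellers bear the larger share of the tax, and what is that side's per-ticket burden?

Sellers bear the larger share: €8 per ticket.

Rewrite in direct form: Qd = 477 − 4P and Qs = 2P + 249.
Without the tax, 477 − 4P = 2P + 249 gives 6P = 228, so P* = €38 and Q* = 325.
With the tax collected from sellers, supply shifts: Qs = 2(P − 12) + 249.
Solving gives Q = 309 with consumers paying €42 and sellers receiving €30 (the €12 wedge).
Per-ticket burden: consumers €4, sellers €8.
Sellers take the larger share because supply is less price-elastic here (demand slope 4 vs supply slope 2).
The less price-elastic side of the market bears the larger share of a per-unit tax.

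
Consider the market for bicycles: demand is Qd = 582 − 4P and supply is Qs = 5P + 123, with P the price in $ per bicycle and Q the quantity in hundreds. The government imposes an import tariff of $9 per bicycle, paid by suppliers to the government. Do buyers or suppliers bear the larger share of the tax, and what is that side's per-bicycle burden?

Buyers bear the larger share: $5 per bicycle.

Before the tax: set 582 − 4P = 5P + 123 → P* = $51, Q* = 378.
With the tax collected from suppliers, supply shifts: Qs = 5(P − 9) + 123.
New equilibrium: buyers pay $56, suppliers receive $47, Q = 358. (Wedge: Pb − Ps = 9.)
Per-bicycle burden: buyers $5, suppliers $4.
Buyers take the larger share because demand is less price-elastic here (demand slope 4 vs supply slope 5).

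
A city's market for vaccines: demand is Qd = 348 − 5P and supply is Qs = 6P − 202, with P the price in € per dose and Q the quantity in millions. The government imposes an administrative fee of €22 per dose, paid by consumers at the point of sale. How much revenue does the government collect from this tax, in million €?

Tax revenue = €836 million.

Before the tax: set 348 − 5P = 6P − 202 → P* = €50, Q* = 98.
With the tax collected from consumers, demand (in seller-price terms) shifts: Qd = 348 − 5(P + 22).
New equilibrium: consumers pay €62, sellers receive €40, Q = 38. (Wedge: Pb − Ps = 22.)
Revenue = t · Q = 22 · 38 = €836.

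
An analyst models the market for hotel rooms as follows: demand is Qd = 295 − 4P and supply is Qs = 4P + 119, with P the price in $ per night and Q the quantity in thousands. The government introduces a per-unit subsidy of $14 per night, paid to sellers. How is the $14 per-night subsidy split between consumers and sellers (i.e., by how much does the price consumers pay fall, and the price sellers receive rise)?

Before the subsidy: set 295 − 4P = 4P + 119 → P* = $22, Q* = 207.
With a per-unit subsidy paid to sellers, each receives P + 14 per unit sold, so supply becomes Qs = 4(P + 14) + 119.
New equilibrium: consumers pay $15, sellers receive $29, Q = 235. (Wedge: Pb − Ps = −14.)
Gain to consumers: $7; to sellers: $7. (They sum to $14.)

Consumers gain $7 per night; sellers gain $7 per night.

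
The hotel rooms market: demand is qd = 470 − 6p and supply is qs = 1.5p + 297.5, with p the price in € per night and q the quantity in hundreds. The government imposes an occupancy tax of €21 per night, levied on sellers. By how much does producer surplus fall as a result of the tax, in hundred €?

Before the tax: set 470 − 6p = 1.5p + 297.5 → p* = €23, q* = 332.
With the tax collected from sellers, supply shifts: qs = 1.5(p − 21) + 297.5.
New equilibrium: consumers pay €27.2, sellers receive €6.2, q = 306.8. (Wedge: pb − ps = 21.)
ΔPS is the trapezoid between Q = 306.8 and Q = 332 of height €16.8: ½ · (332 + 306.8) · 16.8 = €5365.92.

Producer surplus falls by €5365.92 hundred.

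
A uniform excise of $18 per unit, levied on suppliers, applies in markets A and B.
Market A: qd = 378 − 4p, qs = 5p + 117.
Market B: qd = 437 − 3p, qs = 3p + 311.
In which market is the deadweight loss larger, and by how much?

Market A, by $117.

Market A: pre-tax p* = $29, q* = 262; post-tax q = 222; deadweight loss = $360.
Market B: pre-tax p* = $21, q* = 374; post-tax q = 347; deadweight loss = $243.
Difference: $360 vs $243 → market A is larger by $117.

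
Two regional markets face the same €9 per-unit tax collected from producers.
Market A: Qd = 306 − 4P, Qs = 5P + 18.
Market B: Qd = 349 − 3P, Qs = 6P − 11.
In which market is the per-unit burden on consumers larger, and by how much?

Market B, by €1.

Market A: pre-tax P* = €32, Q* = 178; post-tax Q = 158; per-unit burden on consumers = €5.
Market B: pre-tax P* = €40, Q* = 229; post-tax Q = 211; per-unit burden on consumers = €6.
Difference: €5 vs €6 → market B is larger by €1.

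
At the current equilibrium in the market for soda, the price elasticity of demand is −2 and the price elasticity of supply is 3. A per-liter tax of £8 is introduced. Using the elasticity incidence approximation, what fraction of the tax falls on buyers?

Buyers' share ≈ 0.6.

Incidence ratio: buyers' share ≈ εs / (εs + |εd|) = 3 / (3 + 2) = 0.6.
Supply is the more elastic side, so buyers bear the larger share.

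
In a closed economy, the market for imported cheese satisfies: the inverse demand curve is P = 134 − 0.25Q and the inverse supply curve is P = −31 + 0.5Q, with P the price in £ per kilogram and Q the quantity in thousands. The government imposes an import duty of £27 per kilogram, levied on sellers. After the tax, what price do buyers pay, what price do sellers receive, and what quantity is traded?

Buyers pay £88; sellers receive £61; quantity = 184.

Inverting to Q(P) form: Qd = 536 − 4P; Qs = 2P + 62.
Before the tax: set 536 − 4P = 2P + 62 → P* = £79, Q* = 220.
With the tax collected from sellers, supply shifts: Qs = 2(P − 27) + 62.
Solving gives Q = 184 with buyers paying £88 and sellers receiving £61 (the £27 wedge).
The less price-elastic side of the market bears the larger share of a per-unit tax.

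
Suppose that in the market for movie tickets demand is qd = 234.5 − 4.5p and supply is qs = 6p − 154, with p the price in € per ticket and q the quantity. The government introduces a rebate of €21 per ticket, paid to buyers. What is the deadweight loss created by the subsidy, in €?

Deadweight loss = €567.

Without the subsidy, 234.5 − 4.5p = 6p − 154 gives 10.5p = 388.5, so p* = €37 and q* = 68.
With a per-unit subsidy paid to buyers, each effectively pays p − 21, so demand becomes qd = 234.5 − 4.5(p − 21).
New equilibrium: buyers pay €25, producers receive €46, q = 122. (Wedge: pb − ps = −21.)
Quantity rises by |ΔQ| = |68 − 122| = 54.
DWL = ½ · t · |ΔQ| = ½ · 21 · 54 = €567.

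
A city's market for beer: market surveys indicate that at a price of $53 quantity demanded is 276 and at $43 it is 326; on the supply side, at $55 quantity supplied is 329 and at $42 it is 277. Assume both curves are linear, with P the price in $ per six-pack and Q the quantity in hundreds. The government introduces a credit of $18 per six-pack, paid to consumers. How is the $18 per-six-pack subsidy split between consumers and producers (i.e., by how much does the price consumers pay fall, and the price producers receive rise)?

Consumers gain $8 per six-pack; producers gain $10 per six-pack.

Demand slope: (326 − 276)/(43 − 53) = -5, so Qd = 541 − 5P.
Supply slope: (277 − 329)/(42 − 55) = 4, so Qs = 4P + 109.
Without the subsidy, 541 − 5P = 4P + 109 gives 9P = 432, so P* = $48 and Q* = 301.
With a per-unit subsidy paid to consumers, each effectively pays P − 18, so demand becomes Qd = 541 − 5(P − 18).
New equilibrium: consumers pay $40, producers receive $58, Q = 341. (Wedge: Pb − Ps = −18.)
Gain to consumers: $8; to producers: $10. (They sum to $18.)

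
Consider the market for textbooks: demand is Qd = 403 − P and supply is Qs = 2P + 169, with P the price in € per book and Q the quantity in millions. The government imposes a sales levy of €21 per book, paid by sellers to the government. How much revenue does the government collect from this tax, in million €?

Without the tax, 403 − P = 2P + 169 gives 3P = 234, so P* = €78 and Q* = 325.
With the tax collected from sellers, supply shifts: Qs = 2(P − 21) + 169.
Solving gives Q = 311 with consumers paying €92 and sellers receiving €71 (the €21 wedge).
Revenue = t · Q = 21 · 311 = €6531.

Tax revenue = €6531 million.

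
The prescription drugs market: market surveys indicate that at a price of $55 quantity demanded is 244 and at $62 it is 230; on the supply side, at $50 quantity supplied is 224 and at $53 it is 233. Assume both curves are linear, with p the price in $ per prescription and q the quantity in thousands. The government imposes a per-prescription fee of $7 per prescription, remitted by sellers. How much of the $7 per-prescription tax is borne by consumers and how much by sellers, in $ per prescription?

Demand slope: (230 − 244)/(62 − 55) = -2, so qd = 354 − 2p.
Supply slope: (233 − 224)/(53 − 50) = 3, so qs = 3p + 74.
Before the tax: set 354 − 2p = 3p + 74 → p* = $56, q* = 242.
With the tax collected from sellers, supply shifts: qs = 3(p − 7) + 74.
New equilibrium: consumers pay $60.2, sellers receive $53.2, q = 233.6. (Wedge: pb − ps = 7.)
Burden on consumers: $4.2; on sellers: $2.8. (They sum to $7.)
The less price-elastic side of the market bears the larger share of a per-unit tax.

Consumers bear $4.2 per prescription; sellers bear $2.8 per prescription.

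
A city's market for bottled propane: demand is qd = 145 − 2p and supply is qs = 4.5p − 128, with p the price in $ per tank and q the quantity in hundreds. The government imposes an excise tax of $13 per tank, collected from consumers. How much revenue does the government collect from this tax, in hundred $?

Tax revenue = $559 hundred.

Before the tax: set 145 − 2p = 4.5p − 128 → p* = $42, q* = 61.
With the tax collected from consumers, demand (in seller-price terms) shifts: qd = 145 − 2(p + 13).
New equilibrium: consumers pay $51, sellers receive $38, q = 43. (Wedge: pb − ps = 13.)
Revenue = t · Q = 13 · 43 = $559.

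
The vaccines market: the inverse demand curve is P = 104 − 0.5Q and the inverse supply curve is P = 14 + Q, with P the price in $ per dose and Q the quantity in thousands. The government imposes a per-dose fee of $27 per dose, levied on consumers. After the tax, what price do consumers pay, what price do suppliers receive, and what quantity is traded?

Inverting to Q(P) form: Qd = 208 − 2P; Qs = P − 14.
Before the tax: set 208 − 2P = P − 14 → P* = $74, Q* = 60.
With the tax collected from consumers, demand (in seller-price terms) shifts: Qd = 208 − 2(P + 27).
New equilibrium: consumers pay $83, suppliers receive $56, Q = 42. (Wedge: Pb − Ps = 27.)
The less price-elastic side of the market bears the larger share of a per-unit tax.

Consumers pay $83; suppliers receive $56; quantity = 42.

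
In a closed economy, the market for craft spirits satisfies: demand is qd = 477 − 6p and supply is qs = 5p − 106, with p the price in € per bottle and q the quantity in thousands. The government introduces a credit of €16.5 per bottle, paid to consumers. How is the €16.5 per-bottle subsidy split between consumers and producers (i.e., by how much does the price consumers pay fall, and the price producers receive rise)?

Consumers gain €7.5 per bottle; producers gain €9 per bottle.

Without the subsidy, 477 − 6p = 5p − 106 gives 11p = 583, so p* = €53 and q* = 159.
With a per-unit subsidy paid to consumers, each effectively pays p − 16.5, so demand becomes qd = 477 − 6(p − 16.5).
New equilibrium: consumers pay €45.5, producers receive €62, q = 204. (Wedge: pb − ps = −16.5.)
Gain to consumers: €7.5; to producers: €9. (They sum to €16.5.)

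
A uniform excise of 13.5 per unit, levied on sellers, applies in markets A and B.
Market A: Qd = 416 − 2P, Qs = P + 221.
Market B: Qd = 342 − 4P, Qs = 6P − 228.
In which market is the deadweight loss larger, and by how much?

Market B, by 157.95.

Market A: pre-tax P* = 65, Q* = 286; post-tax Q = 277; deadweight loss = 60.75.
Market B: pre-tax P* = 57, Q* = 114; post-tax Q = 81.6; deadweight loss = 218.7.
Difference: 60.75 vs 218.7 → market B is larger by 157.95.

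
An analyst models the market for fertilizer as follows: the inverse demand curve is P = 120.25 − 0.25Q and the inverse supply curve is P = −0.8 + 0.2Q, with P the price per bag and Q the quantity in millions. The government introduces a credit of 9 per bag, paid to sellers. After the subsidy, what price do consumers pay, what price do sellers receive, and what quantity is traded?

Inverting to Q(P) form: Qd = 481 − 4P; Qs = 5P + 4.
Before the subsidy: set 481 − 4P = 5P + 4 → P* = 53, Q* = 269.
With a per-unit subsidy paid to sellers, each receives P + 9 per unit sold, so supply becomes Qs = 5(P + 9) + 4.
New equilibrium: consumers pay 48, sellers receive 57, Q = 289. (Wedge: Pb − Ps = −9.)

Consumers pay 48; sellers receive 57; quantity = 289.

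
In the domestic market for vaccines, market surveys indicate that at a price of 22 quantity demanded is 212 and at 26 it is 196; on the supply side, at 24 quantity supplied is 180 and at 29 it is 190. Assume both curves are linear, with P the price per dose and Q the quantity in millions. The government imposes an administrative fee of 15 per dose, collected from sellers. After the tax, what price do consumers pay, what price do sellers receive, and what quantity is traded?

Demand slope: (196 − 212)/(26 − 22) = -4, so Qd = 300 − 4P.
Supply slope: (190 − 180)/(29 − 24) = 2, so Qs = 2P + 132.
Without the tax, 300 − 4P = 2P + 132 gives 6P = 168, so P* = 28 and Q* = 188.
With the tax collected from sellers, supply shifts: Qs = 2(P − 15) + 132.
New equilibrium: consumers pay 33, sellers receive 18, Q = 168. (Wedge: Pb − Ps = 15.)
The less price-elastic side of the market bears the larger share of a per-unit tax.

Consumers pay 33; sellers receive 18; quantity = 168.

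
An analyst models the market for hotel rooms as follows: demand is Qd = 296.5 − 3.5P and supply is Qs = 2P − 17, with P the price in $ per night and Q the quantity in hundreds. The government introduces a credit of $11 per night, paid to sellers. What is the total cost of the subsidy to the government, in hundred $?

Before the subsidy: set 296.5 − 3.5P = 2P − 17 → P* = $57, Q* = 97.
With a per-unit subsidy paid to sellers, each receives P + 11 per unit sold, so supply becomes Qs = 2(P + 11) − 17.
New equilibrium: buyers pay $53, sellers receive $64, Q = 111. (Wedge: Pb − Ps = −11.)
Outlay = t · Q = 11 · 111 = $1221.

Government outlay = $1221 hundred.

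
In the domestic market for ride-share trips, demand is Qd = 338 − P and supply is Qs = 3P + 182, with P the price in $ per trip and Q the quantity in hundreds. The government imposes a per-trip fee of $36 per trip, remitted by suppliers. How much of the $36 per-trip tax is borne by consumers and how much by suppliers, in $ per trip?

Without the tax, 338 − P = 3P + 182 gives 4P = 156, so P* = $39 and Q* = 299.
With the tax collected from suppliers, supply shifts: Qs = 3(P − 36) + 182.
Solving gives Q = 272 with consumers paying $66 and suppliers receiving $30 (the $36 wedge).
Burden on consumers: $27; on suppliers: $9. (They sum to $36.)
The less price-elastic side of the market bears the larger share of a per-unit tax.

Consumers bear $27 per trip; suppliers bear $9 per trip.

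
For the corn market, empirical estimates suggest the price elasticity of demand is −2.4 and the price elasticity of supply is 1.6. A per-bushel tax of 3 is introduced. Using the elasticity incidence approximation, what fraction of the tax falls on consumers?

Incidence ratio: consumers' share ≈ εs / (εs + |εd|) = 1.6 / (1.6 + 2.4) = 0.4.
Supply is the less elastic side, so consumers bear the smaller share.

Consumers' share ≈ 0.4.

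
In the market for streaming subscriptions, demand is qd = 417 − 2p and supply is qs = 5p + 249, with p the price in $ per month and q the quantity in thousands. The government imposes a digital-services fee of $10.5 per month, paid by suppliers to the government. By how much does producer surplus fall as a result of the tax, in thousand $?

Producer surplus falls by $1084.5 thousand.

Before the tax: set 417 − 2p = 5p + 249 → p* = $24, q* = 369.
With the tax collected from suppliers, supply shifts: qs = 5(p − 10.5) + 249.
New equilibrium: buyers pay $31.5, suppliers receive $21, q = 354. (Wedge: pb − ps = 10.5.)
ΔPS is the trapezoid between Q = 354 and Q = 369 of height $3: ½ · (369 + 354) · 3 = $1084.5.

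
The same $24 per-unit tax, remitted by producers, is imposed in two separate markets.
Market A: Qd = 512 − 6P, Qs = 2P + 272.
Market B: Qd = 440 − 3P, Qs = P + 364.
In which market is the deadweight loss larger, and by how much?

Market A: pre-tax P* = $30, Q* = 332; post-tax Q = 296; deadweight loss = $432.
Market B: pre-tax P* = $19, Q* = 383; post-tax Q = 365; deadweight loss = $216.
Difference: $432 vs $216 → market A is larger by $216.

Market A, by $216.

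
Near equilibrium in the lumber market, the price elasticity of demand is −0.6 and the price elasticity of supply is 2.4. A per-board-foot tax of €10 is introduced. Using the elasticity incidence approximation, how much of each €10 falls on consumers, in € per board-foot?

Consumers bear ≈ €8 per board-foot.

Incidence ratio: consumers' share ≈ εs / (εs + |εd|) = 2.4 / (2.4 + 0.6) = 0.8.
So consumers bear ≈ 0.8 × €10 = €8; sellers bear €2.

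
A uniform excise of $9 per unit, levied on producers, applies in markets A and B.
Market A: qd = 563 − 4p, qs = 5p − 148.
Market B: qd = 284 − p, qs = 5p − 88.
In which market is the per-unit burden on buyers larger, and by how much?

Market B, by $2.5.

Market A: pre-tax p* = $79, q* = 247; post-tax q = 227; per-unit burden on buyers = $5.
Market B: pre-tax p* = $62, q* = 222; post-tax q = 214.5; per-unit burden on buyers = $7.5.
Difference: $5 vs $7.5 → market B is larger by $2.5.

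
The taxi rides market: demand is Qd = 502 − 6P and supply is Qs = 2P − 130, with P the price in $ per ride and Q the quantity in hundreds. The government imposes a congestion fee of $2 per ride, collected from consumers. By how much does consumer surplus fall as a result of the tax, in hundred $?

Before the tax: set 502 − 6P = 2P − 130 → P* = $79, Q* = 28.
With the tax collected from consumers, demand (in seller-price terms) shifts: Qd = 502 − 6(P + 2).
New equilibrium: consumers pay $79.5, suppliers receive $77.5, Q = 25. (Wedge: Pb − Ps = 2.)
ΔCS is the trapezoid between Q = 25 and Q = 28 of height $0.5: ½ · (28 + 25) · 0.5 = $13.25.

Consumer surplus falls by $13.25 hundred.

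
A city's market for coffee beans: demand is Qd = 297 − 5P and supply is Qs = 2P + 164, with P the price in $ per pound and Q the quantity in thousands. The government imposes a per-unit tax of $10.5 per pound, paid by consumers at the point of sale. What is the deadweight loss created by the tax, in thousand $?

Without the tax, 297 − 5P = 2P + 164 gives 7P = 133, so P* = $19 and Q* = 202.
With the tax collected from consumers, demand (in seller-price terms) shifts: Qd = 297 − 5(P + 10.5).
Solving gives Q = 187 with consumers paying $22 and sellers receiving $11.5 (the $10.5 wedge).
Quantity falls by |ΔQ| = |202 − 187| = 15.
DWL = ½ · t · |ΔQ| = ½ · 10.5 · 15 = $78.75.

Deadweight loss = $78.75 thousand.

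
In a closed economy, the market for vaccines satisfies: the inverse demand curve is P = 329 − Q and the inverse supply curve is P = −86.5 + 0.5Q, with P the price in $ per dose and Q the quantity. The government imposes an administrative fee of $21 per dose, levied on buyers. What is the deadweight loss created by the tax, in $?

Deadweight loss = $147.

Inverting to Q(P) form: Qd = 329 − P; Qs = 2P + 173.
Without the tax, 329 − P = 2P + 173 gives 3P = 156, so P* = $52 and Q* = 277.
With the tax collected from buyers, demand (in seller-price terms) shifts: Qd = 329 − (P + 21).
New equilibrium: buyers pay $66, sellers receive $45, Q = 263. (Wedge: Pb − Ps = 21.)
Quantity falls by |ΔQ| = |277 − 263| = 14.
DWL = ½ · t · |ΔQ| = ½ · 21 · 14 = $147.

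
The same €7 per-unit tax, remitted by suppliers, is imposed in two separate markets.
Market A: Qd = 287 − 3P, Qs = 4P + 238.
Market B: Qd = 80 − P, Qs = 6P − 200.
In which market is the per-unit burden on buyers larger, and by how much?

Market B, by €2.

Market A: pre-tax P* = €7, Q* = 266; post-tax Q = 254; per-unit burden on buyers = €4.
Market B: pre-tax P* = €40, Q* = 40; post-tax Q = 34; per-unit burden on buyers = €6.
Difference: €4 vs €6 → market B is larger by €2.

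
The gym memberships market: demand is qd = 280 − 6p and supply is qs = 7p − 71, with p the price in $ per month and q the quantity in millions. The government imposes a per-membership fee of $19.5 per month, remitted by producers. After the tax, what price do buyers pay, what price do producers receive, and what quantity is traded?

Buyers pay $37.5; producers receive $18; quantity = 55.

Before the tax: set 280 − 6p = 7p − 71 → p* = $27, q* = 118.
With the tax collected from producers, supply shifts: qs = 7(p − 19.5) − 71.
Solving gives q = 55 with buyers paying $37.5 and producers receiving $18 (the $19.5 wedge).
The less price-elastic side of the market bears the larger share of a per-unit tax.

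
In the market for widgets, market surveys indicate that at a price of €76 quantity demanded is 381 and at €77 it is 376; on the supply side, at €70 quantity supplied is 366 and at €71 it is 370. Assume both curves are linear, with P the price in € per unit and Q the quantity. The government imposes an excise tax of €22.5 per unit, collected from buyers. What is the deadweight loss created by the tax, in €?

Demand slope: (376 − 381)/(77 − 76) = -5, so Qd = 761 − 5P.
Supply slope: (370 − 366)/(71 − 70) = 4, so Qs = 4P + 86.
Without the tax, 761 − 5P = 4P + 86 gives 9P = 675, so P* = €75 and Q* = 386.
With the tax collected from buyers, demand (in seller-price terms) shifts: Qd = 761 − 5(P + 22.5).
New equilibrium: buyers pay €85, suppliers receive €62.5, Q = 336. (Wedge: Pb − Ps = 22.5.)
Quantity falls by |ΔQ| = |386 − 336| = 50.
DWL = ½ · t · |ΔQ| = ½ · 22.5 · 50 = €562.5.

Deadweight loss = €562.5.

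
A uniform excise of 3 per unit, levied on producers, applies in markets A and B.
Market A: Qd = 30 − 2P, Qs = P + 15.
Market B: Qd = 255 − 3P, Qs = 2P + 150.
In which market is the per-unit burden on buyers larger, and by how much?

Market B, by 0.2.

Market A: pre-tax P* = 5, Q* = 20; post-tax Q = 18; per-unit burden on buyers = 1.
Market B: pre-tax P* = 21, Q* = 192; post-tax Q = 188.4; per-unit burden on buyers = 1.2.
Difference: 1 vs 1.2 → market B is larger by 0.2.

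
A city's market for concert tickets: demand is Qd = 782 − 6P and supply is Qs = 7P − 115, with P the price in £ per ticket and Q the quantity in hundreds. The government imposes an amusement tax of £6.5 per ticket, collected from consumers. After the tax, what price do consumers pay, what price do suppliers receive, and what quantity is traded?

Without the tax, 782 − 6P = 7P − 115 gives 13P = 897, so P* = £69 and Q* = 368.
With the tax collected from consumers, demand (in seller-price terms) shifts: Qd = 782 − 6(P + 6.5).
Solving gives Q = 347 with consumers paying £72.5 and suppliers receiving £66 (the £6.5 wedge).

Consumers pay £72.5; suppliers receive £66; quantity = 347.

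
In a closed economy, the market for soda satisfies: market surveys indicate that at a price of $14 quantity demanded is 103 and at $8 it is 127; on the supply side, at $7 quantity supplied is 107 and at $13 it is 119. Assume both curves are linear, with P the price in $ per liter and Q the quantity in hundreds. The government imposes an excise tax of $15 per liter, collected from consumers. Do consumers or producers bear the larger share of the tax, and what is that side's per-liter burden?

Demand slope: (127 − 103)/(8 − 14) = -4, so Qd = 159 − 4P.
Supply slope: (119 − 107)/(13 − 7) = 2, so Qs = 2P + 93.
Without the tax, 159 − 4P = 2P + 93 gives 6P = 66, so P* = $11 and Q* = 115.
With the tax collected from consumers, demand (in seller-price terms) shifts: Qd = 159 − 4(P + 15).
New equilibrium: consumers pay $16, producers receive $1, Q = 95. (Wedge: Pb − Ps = 15.)
Per-liter burden: consumers $5, producers $10.
Producers take the larger share because supply is less price-elastic here (demand slope 4 vs supply slope 2).
The less price-elastic side of the market bears the larger share of a per-unit tax.

Producers bear the larger share: $10 per liter.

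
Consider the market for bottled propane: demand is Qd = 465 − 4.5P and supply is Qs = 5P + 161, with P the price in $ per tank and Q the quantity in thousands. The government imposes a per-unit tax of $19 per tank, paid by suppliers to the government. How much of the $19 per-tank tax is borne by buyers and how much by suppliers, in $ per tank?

Buyers bear $10 per tank; suppliers bear $9 per tank.

Before the tax: set 465 − 4.5P = 5P + 161 → P* = $32, Q* = 321.
With the tax collected from suppliers, supply shifts: Qs = 5(P − 19) + 161.
Solving gives Q = 276 with buyers paying $42 and suppliers receiving $23 (the $19 wedge).
Burden on buyers: $10; on suppliers: $9. (They sum to $19.)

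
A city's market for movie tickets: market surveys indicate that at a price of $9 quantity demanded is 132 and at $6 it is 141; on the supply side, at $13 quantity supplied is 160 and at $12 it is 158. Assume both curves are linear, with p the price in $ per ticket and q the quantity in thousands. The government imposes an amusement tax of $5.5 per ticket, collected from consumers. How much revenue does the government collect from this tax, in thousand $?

Tax revenue = $755.7 thousand.

Demand slope: (141 − 132)/(6 − 9) = -3, so qd = 159 − 3p.
Supply slope: (158 − 160)/(12 − 13) = 2, so qs = 2p + 134.
Before the tax: set 159 − 3p = 2p + 134 → p* = $5, q* = 144.
With the tax collected from consumers, demand (in seller-price terms) shifts: qd = 159 − 3(p + 5.5).
New equilibrium: consumers pay $7.2, sellers receive $1.7, q = 137.4. (Wedge: pb − ps = 5.5.)
Revenue = t · Q = 5.5 · 137.4 = $755.7.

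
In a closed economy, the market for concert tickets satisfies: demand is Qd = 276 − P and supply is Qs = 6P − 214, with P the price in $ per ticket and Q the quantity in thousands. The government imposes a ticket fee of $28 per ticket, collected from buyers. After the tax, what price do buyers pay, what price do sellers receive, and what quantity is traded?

Without the tax, 276 − P = 6P − 214 gives 7P = 490, so P* = $70 and Q* = 206.
With the tax collected from buyers, demand (in seller-price terms) shifts: Qd = 276 − (P + 28).
New equilibrium: buyers pay $94, sellers receive $66, Q = 182. (Wedge: Pb − Ps = 28.)
The less price-elastic side of the market bears the larger share of a per-unit tax.

Buyers pay $94; sellers receive $66; quantity = 182.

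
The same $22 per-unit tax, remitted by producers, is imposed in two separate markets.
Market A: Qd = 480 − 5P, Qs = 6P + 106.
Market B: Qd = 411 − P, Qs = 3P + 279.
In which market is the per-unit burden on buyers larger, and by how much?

Market B, by $4.5.

Market A: pre-tax P* = $34, Q* = 310; post-tax Q = 250; per-unit burden on buyers = $12.
Market B: pre-tax P* = $33, Q* = 378; post-tax Q = 361.5; per-unit burden on buyers = $16.5.
Difference: $12 vs $16.5 → market B is larger by $4.5.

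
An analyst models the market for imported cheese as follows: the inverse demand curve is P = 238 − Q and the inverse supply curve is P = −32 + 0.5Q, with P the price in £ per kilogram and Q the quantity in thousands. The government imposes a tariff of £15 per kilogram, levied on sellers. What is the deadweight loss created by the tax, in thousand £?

Inverting to Q(P) form: Qd = 238 − P; Qs = 2P + 64.
Before the tax: set 238 − P = 2P + 64 → P* = £58, Q* = 180.
With the tax collected from sellers, supply shifts: Qs = 2(P − 15) + 64.
Solving gives Q = 170 with consumers paying £68 and sellers receiving £53 (the £15 wedge).
Quantity falls by |ΔQ| = |180 − 170| = 10.
DWL = ½ · t · |ΔQ| = ½ · 15 · 10 = £75.

Deadweight loss = £75 thousand.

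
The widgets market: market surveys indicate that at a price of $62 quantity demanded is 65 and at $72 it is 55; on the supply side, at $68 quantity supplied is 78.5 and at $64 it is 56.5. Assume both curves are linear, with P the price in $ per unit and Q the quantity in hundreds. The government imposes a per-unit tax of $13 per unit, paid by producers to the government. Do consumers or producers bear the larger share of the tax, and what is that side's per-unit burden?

Demand slope: (55 − 65)/(72 − 62) = -1, so Qd = 127 − P.
Supply slope: (56.5 − 78.5)/(64 − 68) = 5.5, so Qs = 5.5P − 295.5.
Before the tax: set 127 − P = 5.5P − 295.5 → P* = $65, Q* = 62.
With the tax collected from producers, supply shifts: Qs = 5.5(P − 13) − 295.5.
Solving gives Q = 51 with consumers paying $76 and producers receiving $63 (the $13 wedge).
Per-unit burden: consumers $11, producers $2.
Consumers take the larger share because demand is less price-elastic here (demand slope 1 vs supply slope 5.5).
The less price-elastic side of the market bears the larger share of a per-unit tax.

Consumers bear the larger share: $11 per unit.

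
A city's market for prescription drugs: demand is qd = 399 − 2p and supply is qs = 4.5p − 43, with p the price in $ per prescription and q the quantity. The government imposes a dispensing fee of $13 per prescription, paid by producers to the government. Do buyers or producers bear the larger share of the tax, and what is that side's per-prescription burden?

Buyers bear the larger share: $9 per prescription.

Before the tax: set 399 − 2p = 4.5p − 43 → p* = $68, q* = 263.
With the tax collected from producers, supply shifts: qs = 4.5(p − 13) − 43.
Solving gives q = 245 with buyers paying $77 and producers receiving $64 (the $13 wedge).
Per-prescription burden: buyers $9, producers $4.
Buyers take the larger share because demand is less price-elastic here (demand slope 2 vs supply slope 4.5).
The less price-elastic side of the market bears the larger share of a per-unit tax.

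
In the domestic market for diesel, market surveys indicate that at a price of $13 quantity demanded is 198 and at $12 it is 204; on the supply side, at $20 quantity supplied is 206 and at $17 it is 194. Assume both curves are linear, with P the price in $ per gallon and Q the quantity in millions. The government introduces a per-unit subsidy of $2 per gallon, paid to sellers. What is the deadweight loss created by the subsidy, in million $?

Deadweight loss = $4.8 million.

Demand slope: (204 − 198)/(12 − 13) = -6, so Qd = 276 − 6P.
Supply slope: (194 − 206)/(17 − 20) = 4, so Qs = 4P + 126.
Without the subsidy, 276 − 6P = 4P + 126 gives 10P = 150, so P* = $15 and Q* = 186.
With a per-unit subsidy paid to sellers, each receives P + 2 per unit sold, so supply becomes Qs = 4(P + 2) + 126.
New equilibrium: consumers pay $14.2, sellers receive $16.2, Q = 190.8. (Wedge: Pb − Ps = −2.)
Quantity rises by |ΔQ| = |186 − 190.8| = 4.8.
DWL = ½ · t · |ΔQ| = ½ · 2 · 4.8 = $4.8.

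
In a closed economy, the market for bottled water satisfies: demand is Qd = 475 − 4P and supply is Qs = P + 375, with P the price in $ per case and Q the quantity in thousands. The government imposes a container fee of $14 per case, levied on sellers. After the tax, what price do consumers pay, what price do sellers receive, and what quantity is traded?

Without the tax, 475 − 4P = P + 375 gives 5P = 100, so P* = $20 and Q* = 395.
With the tax collected from sellers, supply shifts: Qs = (P − 14) + 375.
New equilibrium: consumers pay $22.8, sellers receive $8.8, Q = 383.8. (Wedge: Pb − Ps = 14.)
The less price-elastic side of the market bears the larger share of a per-unit tax.

Consumers pay $22.8; sellers receive $8.8; quantity = 383.8.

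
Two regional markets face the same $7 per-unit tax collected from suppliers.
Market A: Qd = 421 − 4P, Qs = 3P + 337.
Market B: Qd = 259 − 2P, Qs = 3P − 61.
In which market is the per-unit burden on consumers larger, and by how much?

Market A: pre-tax P* = $12, Q* = 373; post-tax Q = 361; per-unit burden on consumers = $3.
Market B: pre-tax P* = $64, Q* = 131; post-tax Q = 122.6; per-unit burden on consumers = $4.2.
Difference: $3 vs $4.2 → market B is larger by $1.2.

Market B, by $1.2.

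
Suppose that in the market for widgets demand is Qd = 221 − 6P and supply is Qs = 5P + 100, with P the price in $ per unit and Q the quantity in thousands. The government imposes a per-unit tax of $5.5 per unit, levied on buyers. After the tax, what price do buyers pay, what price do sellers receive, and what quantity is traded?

Before the tax: set 221 − 6P = 5P + 100 → P* = $11, Q* = 155.
With the tax collected from buyers, demand (in seller-price terms) shifts: Qd = 221 − 6(P + 5.5).
Solving gives Q = 140 with buyers paying $13.5 and sellers receiving $8 (the $5.5 wedge).

Buyers pay $13.5; sellers receive $8; quantity = 140.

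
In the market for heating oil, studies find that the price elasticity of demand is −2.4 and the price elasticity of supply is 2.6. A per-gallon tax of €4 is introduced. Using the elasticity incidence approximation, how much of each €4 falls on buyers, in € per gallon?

Buyers bear ≈ €2.08 per gallon.

Incidence ratio: buyers' share ≈ εs / (εs + |εd|) = 2.6 / (2.6 + 2.4) = 0.52.
So buyers bear ≈ 0.52 × €4 = €2.08; producers bear €1.92.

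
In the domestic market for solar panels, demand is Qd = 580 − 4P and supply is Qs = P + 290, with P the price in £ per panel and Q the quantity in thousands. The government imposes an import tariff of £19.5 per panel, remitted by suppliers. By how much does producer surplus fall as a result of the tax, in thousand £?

Producer surplus falls by £5307.12 thousand.

Before the tax: set 580 − 4P = P + 290 → P* = £58, Q* = 348.
With the tax collected from suppliers, supply shifts: Qs = (P − 19.5) + 290.
New equilibrium: consumers pay £61.9, suppliers receive £42.4, Q = 332.4. (Wedge: Pb − Ps = 19.5.)
ΔPS is the trapezoid between Q = 332.4 and Q = 348 of height £15.6: ½ · (348 + 332.4) · 15.6 = £5307.12.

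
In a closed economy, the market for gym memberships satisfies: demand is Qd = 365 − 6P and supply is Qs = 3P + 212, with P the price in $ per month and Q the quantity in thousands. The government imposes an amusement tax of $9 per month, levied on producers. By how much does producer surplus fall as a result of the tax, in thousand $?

Producer surplus falls by $1524 thousand.

Before the tax: set 365 − 6P = 3P + 212 → P* = $17, Q* = 263.
With the tax collected from producers, supply shifts: Qs = 3(P − 9) + 212.
New equilibrium: buyers pay $20, producers receive $11, Q = 245. (Wedge: Pb − Ps = 9.)
ΔPS is the trapezoid between Q = 245 and Q = 263 of height $6: ½ · (263 + 245) · 6 = $1524.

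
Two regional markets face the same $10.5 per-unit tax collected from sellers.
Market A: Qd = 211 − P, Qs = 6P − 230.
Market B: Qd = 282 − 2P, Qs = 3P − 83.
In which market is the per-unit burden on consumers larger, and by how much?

Market A: pre-tax P* = $63, Q* = 148; post-tax Q = 139; per-unit burden on consumers = $9.
Market B: pre-tax P* = $73, Q* = 136; post-tax Q = 123.4; per-unit burden on consumers = $6.3.
Difference: $9 vs $6.3 → market A is larger by $2.7.

Market A, by $2.7.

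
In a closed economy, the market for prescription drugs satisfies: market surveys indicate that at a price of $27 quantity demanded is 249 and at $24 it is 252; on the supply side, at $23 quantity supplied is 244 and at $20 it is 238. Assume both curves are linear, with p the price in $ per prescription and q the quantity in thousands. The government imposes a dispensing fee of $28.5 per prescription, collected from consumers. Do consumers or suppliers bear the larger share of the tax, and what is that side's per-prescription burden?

Consumers bear the larger share: $19 per prescription.

Demand slope: (252 − 249)/(24 − 27) = -1, so qd = 276 − p.
Supply slope: (238 − 244)/(20 − 23) = 2, so qs = 2p + 198.
Before the tax: set 276 − p = 2p + 198 → p* = $26, q* = 250.
With the tax collected from consumers, demand (in seller-price terms) shifts: qd = 276 − (p + 28.5).
Solving gives q = 231 with consumers paying $45 and suppliers receiving $16.5 (the $28.5 wedge).
Per-prescription burden: consumers $19, suppliers $9.5.
Consumers take the larger share because demand is less price-elastic here (demand slope 1 vs supply slope 2).
The less price-elastic side of the market bears the larger share of a per-unit tax.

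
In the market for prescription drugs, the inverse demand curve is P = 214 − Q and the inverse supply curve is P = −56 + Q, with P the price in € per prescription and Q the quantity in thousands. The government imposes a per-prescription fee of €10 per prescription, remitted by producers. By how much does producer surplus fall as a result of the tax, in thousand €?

Rewrite in direct form: Qd = 214 − P and Qs = P + 56.
Before the tax: set 214 − P = P + 56 → P* = €79, Q* = 135.
With the tax collected from producers, supply shifts: Qs = (P − 10) + 56.
Solving gives Q = 130 with consumers paying €84 and producers receiving €74 (the €10 wedge).
ΔPS is the trapezoid between Q = 130 and Q = 135 of height €5: ½ · (135 + 130) · 5 = €662.5.

Producer surplus falls by €662.5 thousand.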